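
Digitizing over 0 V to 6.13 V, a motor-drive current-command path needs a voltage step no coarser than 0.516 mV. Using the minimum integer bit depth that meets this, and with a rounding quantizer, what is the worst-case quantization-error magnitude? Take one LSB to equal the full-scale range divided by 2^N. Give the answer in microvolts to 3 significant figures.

Span = 6.13 V.
Levels needed ≥ 6.13/0.516 mV = 11880. 2^14 = 16384 suffices, so N_min = 14.
LSB = 6.13 V / 2^14 = 374.15 µV.
Half an LSB is 187 µV.

187 µV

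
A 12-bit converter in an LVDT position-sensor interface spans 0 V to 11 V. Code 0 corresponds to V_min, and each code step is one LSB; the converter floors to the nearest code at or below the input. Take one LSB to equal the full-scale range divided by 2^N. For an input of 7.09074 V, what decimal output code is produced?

Full-scale range = 11 V. LSB = 11 V / 2^12 ≈ 2.686 mV.
code = ⌊(V_in − V_min)/LSB⌋ = ⌊(V_in − V_min) × 2^12 / range⌋
     = ⌊(7.09074 − (0)) × 4096 / 11⌋ = ⌊7.09074 × 4096/11⌋
     = ⌊2640.334⌋ = 2640.

2640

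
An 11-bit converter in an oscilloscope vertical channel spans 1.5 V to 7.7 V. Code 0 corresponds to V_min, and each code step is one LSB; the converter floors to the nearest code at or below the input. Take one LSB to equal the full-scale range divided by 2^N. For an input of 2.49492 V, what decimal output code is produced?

The full-scale span is 7.7 − (1.5) = 6.2 V. LSB = 6.2 V / 2^11 ≈ 3.027 mV.
(V_in − V_min) × 2^11/range = (2.49492 − (1.5)) × 2048/6.2 = 328.645.
Floor → code = 328.

328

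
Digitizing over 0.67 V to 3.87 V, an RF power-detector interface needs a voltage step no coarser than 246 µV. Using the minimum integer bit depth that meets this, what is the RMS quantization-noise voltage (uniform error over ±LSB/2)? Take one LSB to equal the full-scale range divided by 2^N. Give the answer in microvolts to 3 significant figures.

Span: 3.87 V − (0.67 V) = 3.2 V.
3.2 V / 246 µV = 13010. Since 2^13 = 8192 and 2^14 = 16384, N = 14.
Step size = 3.2/16384 V = 195.31 µV.
V_rms = LSB/√12 = 56.4 µV.

56.4 µV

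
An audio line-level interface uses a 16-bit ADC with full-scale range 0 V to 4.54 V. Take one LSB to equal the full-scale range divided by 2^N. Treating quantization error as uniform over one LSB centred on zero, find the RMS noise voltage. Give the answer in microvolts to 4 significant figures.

Span = 4.54 V.
One LSB is 4.54 V / 65536 = 69.2749 µV.
For a uniform distribution on [−LSB/2, +LSB/2], V_rms = LSB/√12 = 69.2749 µV/3.4641 = 20.00 µV.

20.00 µV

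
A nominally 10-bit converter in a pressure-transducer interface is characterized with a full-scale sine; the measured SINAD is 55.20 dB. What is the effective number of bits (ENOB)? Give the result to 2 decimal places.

8.88 bits

ENOB = (SINAD − 1.76) / 6.02 = (55.20 − 1.76) / 6.02 = 53.44 / 6.02 = 8.8771.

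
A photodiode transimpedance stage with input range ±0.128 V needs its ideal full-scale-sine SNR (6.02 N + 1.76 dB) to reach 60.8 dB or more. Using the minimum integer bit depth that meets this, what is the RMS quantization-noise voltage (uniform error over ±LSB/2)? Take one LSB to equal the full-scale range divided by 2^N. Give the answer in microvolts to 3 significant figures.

72.2 µV

Full-scale range = 0.128 V − (-0.128 V) = 0.256 V.
Solving 6.02 N ≥ 60.8 − 1.76: N ≥ 9.807. Round up → N = 10.
One LSB is 0.256 V / 1024 = 250.00 µV.
σ_q = LSB/√12 = 250.00 µV/3.4641 = 72.2 µV.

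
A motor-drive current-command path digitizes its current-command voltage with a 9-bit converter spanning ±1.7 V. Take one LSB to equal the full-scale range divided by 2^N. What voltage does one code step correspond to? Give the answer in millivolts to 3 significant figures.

6.64 mV

Span: 1.7 V − (-1.7 V) = 3.4 V.
2^9 = 512 levels.
LSB = 3.4 V ÷ 2^9 = 3.4/512 V = 6.64 mV.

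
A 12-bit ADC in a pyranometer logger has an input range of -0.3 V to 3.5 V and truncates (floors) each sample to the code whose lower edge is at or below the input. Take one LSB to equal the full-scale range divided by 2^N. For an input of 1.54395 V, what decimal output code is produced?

The full-scale span is 3.5 − (-0.3) = 3.8 V. LSB = 3.8 V / 2^12 ≈ 0.9277 mV.
(V_in − V_min) × 2^12/range = (1.54395 − (-0.3)) × 4096/3.8 = 1987.584.
Floor → code = 1987.

1987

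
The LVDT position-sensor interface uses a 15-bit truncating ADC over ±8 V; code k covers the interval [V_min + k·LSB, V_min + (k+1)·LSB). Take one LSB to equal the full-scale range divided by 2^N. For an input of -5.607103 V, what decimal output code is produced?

The full-scale span is 8 − (-8) = 16 V. LSB = 16 V / 2^15 ≈ 488.3 µV.
(V_in − V_min) × 2^15/range = (-5.607103 − (-8)) × 32768/16 = 4900.653.
Floor → code = 4900.

4900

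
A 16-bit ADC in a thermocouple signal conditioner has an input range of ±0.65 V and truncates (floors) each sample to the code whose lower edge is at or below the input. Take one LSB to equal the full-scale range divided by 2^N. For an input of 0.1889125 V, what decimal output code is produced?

Span: 0.65 V − (-0.65 V) = 1.3 V. LSB = 1.3 V / 2^16 ≈ 19.84 µV.
code = ⌊(V_in − V_min)/LSB⌋ = ⌊(V_in − V_min) × 2^16 / range⌋
     = ⌊(0.1889125 − (-0.65)) × 65536 / 1.3⌋ = ⌊0.8389125 × 65536/1.3⌋
     = ⌊42291.515⌋ = 42291.

42291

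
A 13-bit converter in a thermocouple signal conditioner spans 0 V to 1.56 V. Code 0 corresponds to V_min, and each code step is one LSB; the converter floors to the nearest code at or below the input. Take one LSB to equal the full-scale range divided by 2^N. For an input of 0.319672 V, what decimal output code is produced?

1678

Range is 1.56 V. LSB = 1.56 V / 2^13 ≈ 190.4 µV.
(V_in − V_min) × 2^13/range = (0.319672 − (0)) × 8192/1.56 = 1678.688.
Floor → code = 1678.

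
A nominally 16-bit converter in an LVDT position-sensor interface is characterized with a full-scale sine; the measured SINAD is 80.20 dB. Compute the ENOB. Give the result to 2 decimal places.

13.03 bits

(80.20 − 1.76) / 6.02 = 78.44/6.02 = 13.0299 effective bits.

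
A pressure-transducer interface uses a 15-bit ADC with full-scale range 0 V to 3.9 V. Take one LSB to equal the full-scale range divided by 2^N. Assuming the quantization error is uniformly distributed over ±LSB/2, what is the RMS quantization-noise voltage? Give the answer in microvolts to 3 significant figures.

Span = 3.9 V.
LSB = 3.9 V / 2^15 = 119.02 µV.
RMS of a uniform error over width LSB is LSB/√12 = 34.4 µV.

34.4 µV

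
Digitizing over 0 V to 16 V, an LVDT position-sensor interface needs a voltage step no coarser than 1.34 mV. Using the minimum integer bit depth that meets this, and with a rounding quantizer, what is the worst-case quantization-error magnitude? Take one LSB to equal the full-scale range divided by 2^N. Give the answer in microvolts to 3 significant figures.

V_FS = 16 V.
16 V / 1.34 mV = 11940. Since 2^13 = 8192 and 2^14 = 16384, N = 14.
One LSB is 16 V / 16384 = 0.97656 mV.
|e|_max = LSB/2 = 488 µV.

488 µV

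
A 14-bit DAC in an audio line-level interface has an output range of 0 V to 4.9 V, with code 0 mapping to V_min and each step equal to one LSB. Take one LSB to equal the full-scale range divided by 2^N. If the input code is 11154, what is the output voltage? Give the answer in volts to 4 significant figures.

Range is 4.9 V. LSB = 4.9 V / 2^14.
Output = V_min + (11154/16384) × range = 0 + 0.680786 × 4.9 V
      = 0 + 3.33585 = 3.33585 V.

3.336 V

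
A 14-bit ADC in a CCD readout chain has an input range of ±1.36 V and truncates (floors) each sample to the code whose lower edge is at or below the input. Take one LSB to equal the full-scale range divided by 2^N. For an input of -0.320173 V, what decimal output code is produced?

6263

Span: 1.36 V − (-1.36 V) = 2.72 V. LSB = 2.72 V / 2^14 ≈ 166.0 µV.
V_in − V_min = -0.320173 − (-1.36) = 1.039827 V.
Divide by LSB: 1.039827 × 16384/2.72 = 6263.4285.
Truncating gives code 6263.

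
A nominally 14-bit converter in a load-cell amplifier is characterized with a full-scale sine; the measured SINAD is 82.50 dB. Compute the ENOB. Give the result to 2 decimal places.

ENOB = (SINAD − 1.76) / 6.02 = (82.50 − 1.76) / 6.02 = 80.74 / 6.02 = 13.4120.

13.41 bits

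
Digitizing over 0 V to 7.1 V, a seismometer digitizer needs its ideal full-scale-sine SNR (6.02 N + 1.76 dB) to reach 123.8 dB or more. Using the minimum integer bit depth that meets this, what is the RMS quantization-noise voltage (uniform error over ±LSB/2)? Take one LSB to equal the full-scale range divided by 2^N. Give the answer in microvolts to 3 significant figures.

0.977 µV

Full-scale range = 7.1 V.
N ≥ (123.8 − 1.76)/6.02 = 20.272 → N_min = 21.
One LSB is 7.1 V / 2097152 = 3.3855 µV.
RMS noise = LSB/√12 = 0.977 µV.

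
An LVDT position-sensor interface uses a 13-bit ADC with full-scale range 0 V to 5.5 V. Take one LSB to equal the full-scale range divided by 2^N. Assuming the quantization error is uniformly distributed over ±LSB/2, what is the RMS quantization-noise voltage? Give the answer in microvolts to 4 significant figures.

V_FS = 5.5 V.
One LSB is 5.5 V / 8192 = 0.671387 mV.
RMS of a uniform error over width LSB is LSB/√12 = 193.8 µV.

193.8 µV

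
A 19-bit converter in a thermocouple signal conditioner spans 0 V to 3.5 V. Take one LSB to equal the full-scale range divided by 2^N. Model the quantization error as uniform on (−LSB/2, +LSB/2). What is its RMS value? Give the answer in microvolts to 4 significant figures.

1.927 µV

Full-scale range = 3.5 V.
One LSB is 3.5 V / 524288 = 6.67572 µV.
σ_q = LSB/√12 = 6.67572 µV/3.4641 = 1.927 µV.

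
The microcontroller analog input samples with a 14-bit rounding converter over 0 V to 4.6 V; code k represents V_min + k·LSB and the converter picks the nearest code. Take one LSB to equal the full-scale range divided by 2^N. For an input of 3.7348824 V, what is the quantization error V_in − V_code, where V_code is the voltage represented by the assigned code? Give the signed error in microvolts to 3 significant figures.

Range is 4.6 V. LSB = 4.6 V / 2^14 ≈ 280.8 µV.
(V_in − V_min)/LSB = (3.7348824 − (0)) × 16384/4.6 = 13302.6768 → nearest code k = 13303.
Reconstructed level: 0 + 13303 × 4.6/16384 V = 3.7349731445 V.
e = 3.7348824 − (3.7349731445) = −90.7 µV.

−90.7 µV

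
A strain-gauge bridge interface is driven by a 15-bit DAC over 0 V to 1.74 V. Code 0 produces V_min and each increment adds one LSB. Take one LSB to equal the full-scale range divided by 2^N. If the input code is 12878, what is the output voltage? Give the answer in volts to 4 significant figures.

Range is 1.74 V. LSB = 1.74 V / 2^15.
V_out = V_min + code × LSB = 0 V + 12878 × 1.74 V / 32768
      = 0 V + 0.683829 V = 0.683829 V.

0.6838 V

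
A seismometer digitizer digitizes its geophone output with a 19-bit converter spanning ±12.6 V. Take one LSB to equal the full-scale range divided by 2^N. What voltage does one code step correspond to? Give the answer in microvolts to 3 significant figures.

48.1 µV

The full-scale span is 12.6 − (-12.6) = 25.2 V.
Number of codes = 2^19 = 524288.
Step size = 25.2/524288 V = 48.1 µV.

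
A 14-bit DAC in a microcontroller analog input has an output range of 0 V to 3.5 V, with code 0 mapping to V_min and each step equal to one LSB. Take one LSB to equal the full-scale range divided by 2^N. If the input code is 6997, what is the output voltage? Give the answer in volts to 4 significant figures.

1.495 V

Span = 3.5 V. LSB = 3.5 V / 2^14.
Output = V_min + (6997/16384) × range = 0 + 0.427063 × 3.5 V
      = 0 V + 1.49472 V = 1.49472 V.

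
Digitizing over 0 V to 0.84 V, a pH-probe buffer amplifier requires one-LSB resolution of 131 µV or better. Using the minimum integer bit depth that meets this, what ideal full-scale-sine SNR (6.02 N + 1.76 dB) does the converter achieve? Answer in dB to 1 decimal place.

Span = 0.84 V.
Levels needed ≥ 0.84/131 µV = 6412. 2^13 = 8192 suffices, so N_min = 13.
Ideal SNR at N = 13: 6.02·13 + 1.76 = 80.0 dB.

80.0 dB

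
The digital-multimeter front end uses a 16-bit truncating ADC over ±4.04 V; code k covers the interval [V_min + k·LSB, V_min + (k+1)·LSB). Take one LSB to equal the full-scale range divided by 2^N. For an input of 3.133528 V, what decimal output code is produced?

58183

The full-scale span is 4.04 − (-4.04) = 8.08 V. LSB = 8.08 V / 2^16 ≈ 123.3 µV.
code = ⌊(V_in − V_min)/LSB⌋ = ⌊(V_in − V_min) × 2^16 / range⌋
     = ⌊(3.133528 − (-4.04)) × 65536 / 8.08⌋ = ⌊7.173528 × 65536/8.08⌋
     = ⌊58183.704⌋ = 58183.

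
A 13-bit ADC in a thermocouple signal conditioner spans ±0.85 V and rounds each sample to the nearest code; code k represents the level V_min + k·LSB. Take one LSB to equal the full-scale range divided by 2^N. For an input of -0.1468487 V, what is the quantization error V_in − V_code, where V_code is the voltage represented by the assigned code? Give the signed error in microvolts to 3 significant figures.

+75.1 µV

Full-scale range = 0.85 V − (-0.85 V) = 1.7 V. LSB = 1.7 V / 2^13 ≈ 207.5 µV.
Position in LSBs: (-0.1468487 − (-0.85)) × 8192/1.7 = 3388.3620; rounding gives k = 3388.
Reconstructed level: -0.85 + 3388 × 1.7/8192 V = -0.1469238281 V.
V_in − V_code = -0.1468487 − (-0.1469238281) = +75.1 µV.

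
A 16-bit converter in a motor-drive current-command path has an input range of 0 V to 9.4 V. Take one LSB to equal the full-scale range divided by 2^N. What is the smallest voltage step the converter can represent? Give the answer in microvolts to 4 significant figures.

143.4 µV

V_FS = 9.4 V.
2^16 = 65536 levels.
One LSB is 9.4 V / 65536 = 143.4 µV.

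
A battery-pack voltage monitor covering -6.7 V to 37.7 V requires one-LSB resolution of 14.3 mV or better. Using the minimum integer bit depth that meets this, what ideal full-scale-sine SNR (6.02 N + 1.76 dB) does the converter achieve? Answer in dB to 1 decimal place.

74.0 dB

The full-scale span is 37.7 − (-6.7) = 44.4 V.
Levels needed ≥ 44.4/14.3 mV = 3105. 2^12 = 4096 suffices, so N_min = 12.
6.02(12) + 1.76 = 74.00 dB.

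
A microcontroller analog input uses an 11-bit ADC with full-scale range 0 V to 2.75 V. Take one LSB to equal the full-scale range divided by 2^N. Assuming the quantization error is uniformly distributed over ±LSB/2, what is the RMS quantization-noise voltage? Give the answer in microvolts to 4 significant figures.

V_FS = 2.75 V.
One LSB is 2.75 V / 2048 = 1.34277 mV.
V_rms = LSB/√12 = 1.34277 mV / √12 = 387.6 µV.

387.6 µV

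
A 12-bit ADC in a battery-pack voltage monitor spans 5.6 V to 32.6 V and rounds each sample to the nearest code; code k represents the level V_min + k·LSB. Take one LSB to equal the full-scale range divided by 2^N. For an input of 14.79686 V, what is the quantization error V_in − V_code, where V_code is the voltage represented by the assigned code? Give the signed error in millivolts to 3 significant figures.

Span: 32.6 V − (5.6 V) = 27 V. LSB = 27 V / 2^12 ≈ 6.592 mV.
(14.79686 − (5.6)) / LSB = 9.19686 × 4096/27 = 1395.1977. Nearest integer: k = 1395.
V_code = V_min + k × range/2^12 = 5.6 + 1395 × 27/4096 = 14.79555664 V.
Error = V_in − V_code = 14.79686 − (14.79555664) = +1.30 mV.

+1.30 mV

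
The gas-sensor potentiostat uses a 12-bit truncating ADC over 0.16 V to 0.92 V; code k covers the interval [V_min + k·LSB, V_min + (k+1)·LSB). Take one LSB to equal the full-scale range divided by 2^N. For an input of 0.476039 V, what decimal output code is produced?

1703

Span: 0.92 V − (0.16 V) = 0.76 V. LSB = 0.76 V / 2^12 ≈ 185.5 µV.
(V_in − V_min) × 2^12/range = (0.476039 − (0.16)) × 4096/0.76 = 1703.284.
Floor → code = 1703.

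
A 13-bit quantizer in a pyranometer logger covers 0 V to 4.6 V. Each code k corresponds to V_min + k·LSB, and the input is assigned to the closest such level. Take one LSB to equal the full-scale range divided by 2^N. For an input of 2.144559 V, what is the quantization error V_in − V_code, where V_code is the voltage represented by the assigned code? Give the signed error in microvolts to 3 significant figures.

Range is 4.6 V. LSB = 4.6 V / 2^13 ≈ 0.5615 mV.
(V_in − V_min)/LSB = (2.144559 − (0)) × 8192/4.6 = 3819.1799 → nearest code k = 3819.
Reconstructed level: 0 + 3819 × 4.6/8192 V = 2.144458008 V.
e = 2.144559 − (2.144458008) = +101 µV.

+101 µV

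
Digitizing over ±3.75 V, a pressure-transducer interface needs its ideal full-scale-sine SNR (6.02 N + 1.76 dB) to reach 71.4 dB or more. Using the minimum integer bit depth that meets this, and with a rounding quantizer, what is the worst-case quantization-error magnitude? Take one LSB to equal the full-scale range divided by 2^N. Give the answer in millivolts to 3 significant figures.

0.916 mV

Full-scale range = 3.75 V − (-3.75 V) = 7.5 V.
Solving 6.02 N ≥ 71.4 − 1.76: N ≥ 11.568. Round up → N = 12.
LSB = 7.5 V / 2^12 = 1.8311 mV.
Half an LSB is 0.916 mV.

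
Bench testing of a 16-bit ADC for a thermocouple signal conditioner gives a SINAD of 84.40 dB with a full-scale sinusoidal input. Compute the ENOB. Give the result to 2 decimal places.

13.73 bits

Inverting SNR = 6.02 N + 1.76: N_eff = (84.40 − 1.76)/6.02 = 13.7276.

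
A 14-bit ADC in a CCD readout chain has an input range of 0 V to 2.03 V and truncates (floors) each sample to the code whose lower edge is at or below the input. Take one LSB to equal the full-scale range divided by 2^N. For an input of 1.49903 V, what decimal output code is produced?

Span = 2.03 V. LSB = 2.03 V / 2^14 ≈ 123.9 µV.
code = ⌊(V_in − V_min)/LSB⌋ = ⌊(V_in − V_min) × 2^14 / range⌋
     = ⌊(1.49903 − (0)) × 16384 / 2.03⌋ = ⌊1.49903 × 16384/2.03⌋
     = ⌊12098.575⌋ = 12098.

12098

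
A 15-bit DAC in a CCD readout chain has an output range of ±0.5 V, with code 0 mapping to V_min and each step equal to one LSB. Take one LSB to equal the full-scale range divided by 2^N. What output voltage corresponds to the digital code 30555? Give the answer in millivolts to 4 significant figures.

432.5 mV

Range = 0.5 − (-0.5) = 1 V. LSB = 1 V / 2^15.
V_out = -0.5 + 30555 × (1/32768) V
      = -0.5 + 0.932465 = 0.432465 V.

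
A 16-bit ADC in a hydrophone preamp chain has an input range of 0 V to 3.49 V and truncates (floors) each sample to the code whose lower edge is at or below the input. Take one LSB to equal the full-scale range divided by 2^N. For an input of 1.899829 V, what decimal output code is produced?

35675

V_FS = 3.49 V. LSB = 3.49 V / 2^16 ≈ 53.25 µV.
code = ⌊(V_in − V_min)/LSB⌋ = ⌊(V_in − V_min) × 2^16 / range⌋
     = ⌊(1.899829 − (0)) × 65536 / 3.49⌋ = ⌊1.899829 × 65536/3.49⌋
     = ⌊35675.414⌋ = 35675.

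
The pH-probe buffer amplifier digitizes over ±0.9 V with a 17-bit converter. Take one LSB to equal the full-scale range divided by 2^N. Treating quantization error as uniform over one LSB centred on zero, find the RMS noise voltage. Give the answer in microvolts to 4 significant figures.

3.964 µV

Range = 0.9 − (-0.9) = 1.8 V.
One LSB is 1.8 V / 131072 = 13.7329 µV.
σ_q = LSB/√12 = 13.7329 µV/3.4641 = 3.964 µV.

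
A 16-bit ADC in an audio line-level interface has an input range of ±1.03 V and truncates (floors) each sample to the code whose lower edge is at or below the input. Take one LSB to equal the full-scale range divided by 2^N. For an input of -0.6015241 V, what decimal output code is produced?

Full-scale range = 1.03 V − (-1.03 V) = 2.06 V. LSB = 2.06 V / 2^16 ≈ 31.43 µV.
V_in − V_min = -0.6015241 − (-1.03) = 0.4284759 V.
Divide by LSB: 0.4284759 × 65536/2.06 = 13631.3576.
Truncating gives code 13631.

13631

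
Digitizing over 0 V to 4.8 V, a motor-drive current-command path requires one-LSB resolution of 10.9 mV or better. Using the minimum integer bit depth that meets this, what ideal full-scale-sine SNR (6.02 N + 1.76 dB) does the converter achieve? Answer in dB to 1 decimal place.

55.9 dB

Range is 4.8 V.
Levels needed ≥ 4.8/10.9 mV = 440.4. 2^9 = 512 suffices, so N_min = 9.
Ideal SNR at N = 9: 6.02·9 + 1.76 = 55.9 dB.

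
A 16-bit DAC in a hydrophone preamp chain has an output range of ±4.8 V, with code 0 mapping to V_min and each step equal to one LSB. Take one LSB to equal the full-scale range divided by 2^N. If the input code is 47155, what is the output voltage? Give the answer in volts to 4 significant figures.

2.107 V

The full-scale span is 4.8 − (-4.8) = 9.6 V. LSB = 9.6 V / 2^16.
V_out = -4.8 + 47155 × (9.6/65536) V
      = -4.8 V + 6.90747 V = 2.10747 V.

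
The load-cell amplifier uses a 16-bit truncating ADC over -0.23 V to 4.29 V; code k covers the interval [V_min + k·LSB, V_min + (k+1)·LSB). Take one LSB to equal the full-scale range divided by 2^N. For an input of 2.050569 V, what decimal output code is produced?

33066

The full-scale span is 4.29 − (-0.23) = 4.52 V. LSB = 4.52 V / 2^16 ≈ 68.97 µV.
V_in − V_min = 2.050569 − (-0.23) = 2.280569 V.
Divide by LSB: 2.280569 × 65536/4.52 = 33066.2323.
Truncating gives code 33066.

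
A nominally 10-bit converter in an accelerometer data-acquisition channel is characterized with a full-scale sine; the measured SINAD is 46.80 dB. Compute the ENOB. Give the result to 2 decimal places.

7.48 bits

Inverting SNR = 6.02 N + 1.76: N_eff = (46.80 − 1.76)/6.02 = 7.4817.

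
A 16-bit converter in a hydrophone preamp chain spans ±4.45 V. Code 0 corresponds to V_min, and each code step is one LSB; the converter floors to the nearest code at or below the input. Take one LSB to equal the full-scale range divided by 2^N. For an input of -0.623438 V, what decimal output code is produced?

28177

Span: 4.45 V − (-4.45 V) = 8.9 V. LSB = 8.9 V / 2^16 ≈ 135.8 µV.
(V_in − V_min) × 2^16/range = (-0.623438 − (-4.45)) × 65536/8.9 = 28177.255.
Floor → code = 28177.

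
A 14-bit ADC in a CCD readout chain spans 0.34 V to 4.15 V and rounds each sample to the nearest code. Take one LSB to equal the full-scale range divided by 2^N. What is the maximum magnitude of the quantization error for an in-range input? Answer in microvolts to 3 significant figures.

116 µV

Full-scale range = 4.15 V − (0.34 V) = 3.81 V.
LSB = 3.81 V ÷ 2^14 = 3.81/16384 V = 232.54 µV.
Worst-case error for round-to-nearest is half an LSB: 116 µV.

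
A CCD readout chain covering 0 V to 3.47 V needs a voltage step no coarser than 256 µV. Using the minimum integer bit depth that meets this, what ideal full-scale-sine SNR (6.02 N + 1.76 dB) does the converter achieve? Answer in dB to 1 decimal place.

V_FS = 3.47 V.
Need 2^N ≥ 3.47 V / 256 µV = 13550 → N_min = 14.
Ideal SNR at N = 14: 6.02·14 + 1.76 = 86.0 dB.

86.0 dB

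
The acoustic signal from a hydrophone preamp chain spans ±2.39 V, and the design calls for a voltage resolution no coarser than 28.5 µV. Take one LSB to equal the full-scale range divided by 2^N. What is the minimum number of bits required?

The full-scale span is 2.39 − (-2.39) = 4.78 V.
4.78 V / 28.5 µV = 167700. Since 2^17 = 131072 and 2^18 = 262144, N = 18.

18 bits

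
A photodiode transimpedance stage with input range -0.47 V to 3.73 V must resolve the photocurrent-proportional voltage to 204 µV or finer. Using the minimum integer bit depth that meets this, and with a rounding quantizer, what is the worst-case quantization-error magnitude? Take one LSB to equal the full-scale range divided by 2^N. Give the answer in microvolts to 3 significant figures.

Span: 3.73 V − (-0.47 V) = 4.2 V.
4.2 V / 204 µV = 20590. Since 2^14 = 16384 and 2^15 = 32768, N = 15.
One LSB is 4.2 V / 32768 = 128.17 µV.
|e|_max = LSB/2 = 64.1 µV.

64.1 µV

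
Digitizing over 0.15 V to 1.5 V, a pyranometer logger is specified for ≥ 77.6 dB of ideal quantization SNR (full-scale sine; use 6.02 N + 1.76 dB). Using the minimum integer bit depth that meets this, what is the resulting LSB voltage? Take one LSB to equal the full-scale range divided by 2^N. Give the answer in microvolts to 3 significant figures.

165 µV

Full-scale range = 1.5 V − (0.15 V) = 1.35 V.
Solving 6.02 N ≥ 77.6 − 1.76: N ≥ 12.598. Round up → N = 13.
One LSB is 1.35 V / 8192 = 165 µV.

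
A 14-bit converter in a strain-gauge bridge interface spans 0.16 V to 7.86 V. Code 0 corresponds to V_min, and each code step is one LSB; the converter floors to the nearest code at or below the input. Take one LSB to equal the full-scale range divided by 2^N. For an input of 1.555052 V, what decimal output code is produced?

The full-scale span is 7.86 − (0.16) = 7.7 V. LSB = 7.7 V / 2^14 ≈ 470.0 µV.
code = ⌊(V_in − V_min)/LSB⌋ = ⌊(V_in − V_min) × 2^14 / range⌋
     = ⌊(1.555052 − (0.16)) × 16384 / 7.7⌋ = ⌊1.395052 × 16384/7.7⌋
     = ⌊2968.381⌋ = 2968.

2968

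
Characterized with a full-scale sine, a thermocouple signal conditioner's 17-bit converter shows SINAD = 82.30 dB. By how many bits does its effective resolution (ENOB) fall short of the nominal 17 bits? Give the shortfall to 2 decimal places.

Effective bits = (82.30 − 1.76)/6.02 = 13.3787.
Lost resolution: 17 − 13.3787 = 3.6213 bits.

3.62 bits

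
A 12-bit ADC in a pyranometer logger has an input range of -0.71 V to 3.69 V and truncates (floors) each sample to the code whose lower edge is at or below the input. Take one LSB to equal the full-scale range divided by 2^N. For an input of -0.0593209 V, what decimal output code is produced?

605

Full-scale range = 3.69 V − (-0.71 V) = 4.4 V. LSB = 4.4 V / 2^12 ≈ 1.074 mV.
code = ⌊(V_in − V_min)/LSB⌋ = ⌊(V_in − V_min) × 2^12 / range⌋
     = ⌊(-0.0593209 − (-0.71)) × 4096 / 4.4⌋ = ⌊0.6506791 × 4096/4.4⌋
     = ⌊605.723⌋ = 605.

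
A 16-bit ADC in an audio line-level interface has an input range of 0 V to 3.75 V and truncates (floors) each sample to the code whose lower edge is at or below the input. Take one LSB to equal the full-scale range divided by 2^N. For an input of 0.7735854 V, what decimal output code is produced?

13519

V_FS = 3.75 V. LSB = 3.75 V / 2^16 ≈ 57.22 µV.
code = ⌊(V_in − V_min)/LSB⌋ = ⌊(V_in − V_min) × 2^16 / range⌋
     = ⌊(0.7735854 − (0)) × 65536 / 3.75⌋ = ⌊0.7735854 × 65536/3.75⌋
     = ⌊13519.385⌋ = 13519.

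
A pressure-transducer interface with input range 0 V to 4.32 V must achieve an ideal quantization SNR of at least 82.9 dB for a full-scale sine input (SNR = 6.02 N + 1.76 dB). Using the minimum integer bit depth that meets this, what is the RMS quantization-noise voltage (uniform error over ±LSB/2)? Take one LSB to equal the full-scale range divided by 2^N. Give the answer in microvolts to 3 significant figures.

Range is 4.32 V.
6.02 N + 1.76 ≥ 82.9 gives N ≥ 13.478, so the minimum integer is 14.
Step size = 4.32/16384 V = 263.67 µV.
V_rms = LSB/√12 = 76.1 µV.

76.1 µV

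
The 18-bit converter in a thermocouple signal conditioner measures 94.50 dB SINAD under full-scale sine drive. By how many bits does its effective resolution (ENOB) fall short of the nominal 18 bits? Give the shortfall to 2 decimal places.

2.59 bits

ENOB = (SINAD − 1.76)/6.02 = (94.50 − 1.76)/6.02 = 15.4053 bits.
Shortfall = 18 − 15.4053 = 2.5947 bits.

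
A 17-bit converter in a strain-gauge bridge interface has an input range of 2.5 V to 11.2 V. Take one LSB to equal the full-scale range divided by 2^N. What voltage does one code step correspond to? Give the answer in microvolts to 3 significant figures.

66.4 µV

Span: 11.2 V − (2.5 V) = 8.7 V.
There are 2^17 = 131072 steps.
LSB = 8.7 V ÷ 2^17 = 8.7/131072 V = 66.4 µV.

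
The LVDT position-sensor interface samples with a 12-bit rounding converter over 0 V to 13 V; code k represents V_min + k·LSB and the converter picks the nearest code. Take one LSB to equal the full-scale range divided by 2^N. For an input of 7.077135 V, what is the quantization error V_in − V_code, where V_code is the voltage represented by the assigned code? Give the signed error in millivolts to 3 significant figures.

−0.502 mV

Full-scale range = 13 V. LSB = 13 V / 2^12 ≈ 3.174 mV.
Position in LSBs: (7.077135 − (0)) × 4096/13 = 2229.8419; rounding gives k = 2230.
V_code = V_min + k × range/2^12 = 0 + 2230 × 13/4096 = 7.077636719 V.
V_in − V_code = 7.077135 − (7.077636719) = −0.502 mV.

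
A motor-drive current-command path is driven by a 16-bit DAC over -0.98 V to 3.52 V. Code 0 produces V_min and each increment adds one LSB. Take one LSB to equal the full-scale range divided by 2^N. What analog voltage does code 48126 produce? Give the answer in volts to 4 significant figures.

2.325 V

Span: 3.52 V − (-0.98 V) = 4.5 V. LSB = 4.5 V / 2^16.
V_out = -0.98 + 48126 × (4.5/65536) V
      = -0.98 + 3.30455 = 2.32455 V.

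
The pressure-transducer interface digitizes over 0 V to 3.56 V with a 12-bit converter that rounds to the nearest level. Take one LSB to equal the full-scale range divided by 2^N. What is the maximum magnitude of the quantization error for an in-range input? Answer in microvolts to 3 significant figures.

435 µV

V_FS = 3.56 V.
One LSB is 3.56 V / 4096 = 0.86914 mV.
|e|_max = LSB/2 = 435 µV.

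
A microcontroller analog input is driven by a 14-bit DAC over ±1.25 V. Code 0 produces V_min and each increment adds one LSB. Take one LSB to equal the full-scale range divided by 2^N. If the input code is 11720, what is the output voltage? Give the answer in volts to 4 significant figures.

0.5383 V

The full-scale span is 1.25 − (-1.25) = 2.5 V. LSB = 2.5 V / 2^14.
V_out = V_min + code × LSB = -1.25 V + 11720 × 2.5 V / 16384
      = -1.25 + 1.78833 = 0.538330 V.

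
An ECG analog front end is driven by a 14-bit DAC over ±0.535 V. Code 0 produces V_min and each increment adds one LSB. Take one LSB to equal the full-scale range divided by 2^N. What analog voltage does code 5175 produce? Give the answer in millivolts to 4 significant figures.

Span: 0.535 V − (-0.535 V) = 1.07 V. LSB = 1.07 V / 2^14.
V_out = -0.535 + 5175 × (1.07/16384) V
      = -0.535 + 0.337967 = -0.197033 V.

-197.0 mV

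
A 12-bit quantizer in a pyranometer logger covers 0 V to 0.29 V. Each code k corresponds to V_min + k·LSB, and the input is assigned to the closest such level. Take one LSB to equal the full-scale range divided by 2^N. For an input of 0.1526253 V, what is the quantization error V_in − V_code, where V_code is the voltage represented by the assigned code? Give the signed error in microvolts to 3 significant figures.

V_FS = 0.29 V. LSB = 0.29 V / 2^12 ≈ 70.80 µV.
(0.1526253 − (0)) / LSB = 0.1526253 × 4096/0.29 = 2155.7008. Nearest integer: k = 2156.
Reconstructed level: 0 + 2156 × 0.29/4096 V = 0.1526464844 V.
V_in − V_code = 0.1526253 − (0.1526464844) = −21.2 µV.

−21.2 µV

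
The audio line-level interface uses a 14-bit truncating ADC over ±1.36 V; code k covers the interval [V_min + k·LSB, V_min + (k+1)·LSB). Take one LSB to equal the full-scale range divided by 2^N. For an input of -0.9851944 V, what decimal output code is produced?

Span: 1.36 V − (-1.36 V) = 2.72 V. LSB = 2.72 V / 2^14 ≈ 166.0 µV.
code = ⌊(V_in − V_min)/LSB⌋ = ⌊(V_in − V_min) × 2^14 / range⌋
     = ⌊(-0.9851944 − (-1.36)) × 16384 / 2.72⌋ = ⌊0.3748056 × 16384/2.72⌋
     = ⌊2257.653⌋ = 2257.

2257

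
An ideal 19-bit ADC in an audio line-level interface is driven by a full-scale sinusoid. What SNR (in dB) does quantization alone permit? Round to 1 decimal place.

116.1 dB

6.02(19) + 1.76 = 114.38 + 1.76 = 116.14 dB.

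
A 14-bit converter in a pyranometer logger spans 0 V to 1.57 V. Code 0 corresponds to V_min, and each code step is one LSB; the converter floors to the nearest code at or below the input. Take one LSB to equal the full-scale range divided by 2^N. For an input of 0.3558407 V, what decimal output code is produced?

Full-scale range = 1.57 V. LSB = 1.57 V / 2^14 ≈ 95.83 µV.
code = ⌊(V_in − V_min)/LSB⌋ = ⌊(V_in − V_min) × 2^14 / range⌋
     = ⌊(0.3558407 − (0)) × 16384 / 1.57⌋ = ⌊0.3558407 × 16384/1.57⌋
     = ⌊3713.436⌋ = 3713.

3713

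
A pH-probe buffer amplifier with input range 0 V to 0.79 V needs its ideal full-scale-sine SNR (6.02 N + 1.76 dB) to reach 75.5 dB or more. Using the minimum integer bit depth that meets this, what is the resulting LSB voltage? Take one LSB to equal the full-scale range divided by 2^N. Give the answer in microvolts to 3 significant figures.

Full-scale range = 0.79 V.
Required N = ⌈(75.5 − 1.76)/6.02⌉ = ⌈12.249⌉ = 13.
Step size = 0.79/8192 V = 96.4 µV.

96.4 µV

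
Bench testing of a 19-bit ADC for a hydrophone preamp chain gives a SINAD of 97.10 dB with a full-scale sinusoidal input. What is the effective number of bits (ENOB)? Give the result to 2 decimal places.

15.84 bits

(97.10 − 1.76) / 6.02 = 95.34/6.02 = 15.8372 effective bits.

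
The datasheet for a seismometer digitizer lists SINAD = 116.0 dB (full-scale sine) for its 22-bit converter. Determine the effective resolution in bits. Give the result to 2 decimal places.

ENOB = (116.0 − 1.76)/6.02 = 18.9767 bits.

18.98 bits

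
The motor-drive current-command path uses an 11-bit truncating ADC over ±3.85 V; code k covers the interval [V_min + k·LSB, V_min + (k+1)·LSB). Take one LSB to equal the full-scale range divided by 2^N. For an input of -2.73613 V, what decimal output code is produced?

296

Full-scale range = 3.85 V − (-3.85 V) = 7.7 V. LSB = 7.7 V / 2^11 ≈ 3.760 mV.
(V_in − V_min) × 2^11/range = (-2.73613 − (-3.85)) × 2048/7.7 = 296.260.
Floor → code = 296.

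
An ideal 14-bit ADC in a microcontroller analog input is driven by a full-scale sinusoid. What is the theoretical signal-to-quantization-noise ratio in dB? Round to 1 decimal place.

For an ideal N-bit converter with full-scale sine input, SNR = 6.02 N + 1.76 dB. SNR = 6.02 × 14 + 1.76 = 84.28 + 1.76 = 86.04 dB.

86.0 dB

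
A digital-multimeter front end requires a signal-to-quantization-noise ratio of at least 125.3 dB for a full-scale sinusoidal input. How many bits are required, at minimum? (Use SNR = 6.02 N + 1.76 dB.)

21 bits

Required N = ⌈(125.3 − 1.76)/6.02⌉ = ⌈20.522⌉ = 21.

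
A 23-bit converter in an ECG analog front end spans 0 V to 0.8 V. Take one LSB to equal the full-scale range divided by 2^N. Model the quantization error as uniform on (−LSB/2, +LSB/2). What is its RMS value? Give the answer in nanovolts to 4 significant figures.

27.53 nV

Range is 0.8 V.
Step size = 0.8/8388608 V = 95.3674 nV.
V_rms = LSB/√12 = 95.3674 nV / √12 = 27.53 nV.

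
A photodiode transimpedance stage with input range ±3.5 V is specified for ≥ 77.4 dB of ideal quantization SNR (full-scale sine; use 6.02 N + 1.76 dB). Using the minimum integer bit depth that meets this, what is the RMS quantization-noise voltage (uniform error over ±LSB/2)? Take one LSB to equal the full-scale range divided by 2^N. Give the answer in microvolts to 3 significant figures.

247 µV

Range = 3.5 − (-3.5) = 7 V.
6.02 N + 1.76 ≥ 77.4 gives N ≥ 12.565, so the minimum integer is 13.
LSB = 7 V ÷ 2^13 = 7/8192 V = 0.85449 mV.
V_rms = LSB/√12 = 247 µV.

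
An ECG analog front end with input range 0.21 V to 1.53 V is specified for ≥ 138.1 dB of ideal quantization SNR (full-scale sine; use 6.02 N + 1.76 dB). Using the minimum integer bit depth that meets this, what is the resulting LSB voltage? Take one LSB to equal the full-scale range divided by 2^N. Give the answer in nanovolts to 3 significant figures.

Range = 1.53 − (0.21) = 1.32 V.
Required N = ⌈(138.1 − 1.76)/6.02⌉ = ⌈22.648⌉ = 23.
Step size = 1.32/8388608 V = 157 nV.

157 nV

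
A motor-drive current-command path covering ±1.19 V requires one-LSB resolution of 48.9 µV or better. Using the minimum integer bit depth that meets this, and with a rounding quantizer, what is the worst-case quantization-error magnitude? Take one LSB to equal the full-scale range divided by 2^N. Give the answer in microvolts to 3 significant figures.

Span: 1.19 V − (-1.19 V) = 2.38 V.
Levels needed ≥ 2.38/48.9 µV = 48670. 2^16 = 65536 suffices, so N_min = 16.
Step size = 2.38/65536 V = 36.316 µV.
Max error for round-to-nearest is LSB/2 = 18.2 µV.

18.2 µV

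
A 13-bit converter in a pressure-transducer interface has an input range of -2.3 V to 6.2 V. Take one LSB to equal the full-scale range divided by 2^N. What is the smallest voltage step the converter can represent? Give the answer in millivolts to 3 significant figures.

Span: 6.2 V − (-2.3 V) = 8.5 V.
There are 2^13 = 8192 steps.
Step size = 8.5/8192 V = 1.04 mV.

1.04 mV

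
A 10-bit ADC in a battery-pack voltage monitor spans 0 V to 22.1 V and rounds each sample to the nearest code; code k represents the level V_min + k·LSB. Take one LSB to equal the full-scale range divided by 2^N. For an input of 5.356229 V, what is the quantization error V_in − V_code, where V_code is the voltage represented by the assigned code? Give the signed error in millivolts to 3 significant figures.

+3.89 mV

Span = 22.1 V. LSB = 22.1 V / 2^10 ≈ 21.58 mV.
Position in LSBs: (5.356229 − (0)) × 1024/22.1 = 248.1800; rounding gives k = 248.
Reconstructed level: 0 + 248 × 22.1/1024 V = 5.352343750 V.
Error = V_in − V_code = 5.356229 − (5.352343750) = +3.89 mV.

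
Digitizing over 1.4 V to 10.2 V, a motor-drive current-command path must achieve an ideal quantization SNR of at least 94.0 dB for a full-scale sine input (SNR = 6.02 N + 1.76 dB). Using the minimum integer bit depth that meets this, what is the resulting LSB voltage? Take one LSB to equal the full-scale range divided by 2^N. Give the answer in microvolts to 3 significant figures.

Range = 10.2 − (1.4) = 8.8 V.
Solving 6.02 N ≥ 94.0 − 1.76: N ≥ 15.322. Round up → N = 16.
LSB = 8.8 V / 2^16 = 134 µV.

134 µV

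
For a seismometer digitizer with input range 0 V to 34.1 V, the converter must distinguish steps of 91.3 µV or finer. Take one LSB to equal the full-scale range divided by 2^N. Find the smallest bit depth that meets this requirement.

V_FS = 34.1 V.
Levels needed ≥ 34.1/91.3 µV = 373500. 2^19 = 524288 suffices, so N_min = 19.

19 bits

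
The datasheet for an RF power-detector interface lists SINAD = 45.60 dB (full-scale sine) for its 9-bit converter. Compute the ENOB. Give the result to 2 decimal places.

ENOB = (45.60 − 1.76)/6.02 = 7.2824 bits.

7.28 bits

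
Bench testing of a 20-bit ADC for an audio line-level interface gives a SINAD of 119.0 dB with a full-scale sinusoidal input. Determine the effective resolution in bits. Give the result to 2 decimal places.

19.48 bits

Inverting SNR = 6.02 N + 1.76: N_eff = (119.0 − 1.76)/6.02 = 19.4751.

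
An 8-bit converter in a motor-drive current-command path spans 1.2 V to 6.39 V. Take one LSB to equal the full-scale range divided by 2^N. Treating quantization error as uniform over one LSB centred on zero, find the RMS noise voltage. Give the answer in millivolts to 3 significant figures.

5.85 mV

The full-scale span is 6.39 − (1.2) = 5.19 V.
Step size = 5.19/256 V = 20.273 mV.
σ_q = LSB/√12 = 20.273 mV/3.4641 = 5.85 mV.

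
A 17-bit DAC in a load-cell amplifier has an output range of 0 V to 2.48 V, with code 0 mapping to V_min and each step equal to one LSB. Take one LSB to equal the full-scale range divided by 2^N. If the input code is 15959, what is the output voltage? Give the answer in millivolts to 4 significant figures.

Full-scale range = 2.48 V. LSB = 2.48 V / 2^17.
Output = V_min + (15959/131072) × range = 0 + 0.121758 × 2.48 V
      = 0 + 0.301959 = 0.301959 V.

302.0 mV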